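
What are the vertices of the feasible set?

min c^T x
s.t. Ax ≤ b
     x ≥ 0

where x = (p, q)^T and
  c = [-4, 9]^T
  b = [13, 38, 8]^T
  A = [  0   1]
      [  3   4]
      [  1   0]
Each vertex is the intersection of two constraint boundaries that also satisfies all remaining constraints:
  p = 0 and q = 0 → (0, 0)
  p = 8 and q = 0 → (8, 0)
  3p + 4q = 38 and p = 8 → (8, 3.5)
  3p + 4q = 38 and p = 0 → (0, 9.5)

Vertices: (0, 0), (8, 0), (8, 3.5), (0, 9.5)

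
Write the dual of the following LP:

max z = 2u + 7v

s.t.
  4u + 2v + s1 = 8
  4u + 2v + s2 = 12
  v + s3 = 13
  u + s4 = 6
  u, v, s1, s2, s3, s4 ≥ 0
Minimize: z = 8y1 + 12y2 + 13y3 + 6y4

Subject to:
  C1: -4y1 - 4y2 - y4 ≤ -2
  C2: -2y1 - 2y2 - y3 ≤ -7
  y1, y2, y3, y4 ≥ 0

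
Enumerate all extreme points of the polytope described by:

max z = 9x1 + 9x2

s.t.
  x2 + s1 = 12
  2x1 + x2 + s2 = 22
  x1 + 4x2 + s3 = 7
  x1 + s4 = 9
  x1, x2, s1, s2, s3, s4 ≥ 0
Each vertex is the intersection of two constraint boundaries that also satisfies all remaining constraints:
  x1 = 0 and x2 = 0 → (0, 0)
  x1 + 4x2 = 7 and x2 = 0 → (7, 0)
  x1 + 4x2 = 7 and x1 = 0 → (0, 1.75)

Vertices: (0, 0), (7, 0), (0, 1.75)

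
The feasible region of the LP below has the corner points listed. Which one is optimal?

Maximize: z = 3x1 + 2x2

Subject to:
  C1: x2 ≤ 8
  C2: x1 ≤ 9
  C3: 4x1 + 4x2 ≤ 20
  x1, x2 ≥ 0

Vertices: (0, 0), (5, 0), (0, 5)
Evaluating z = 3x1 + 2x2 at each vertex:
  (0, 0): z = 0
  (5, 0): z = 15
  (0, 5): z = 10

The largest value is z = 15, attained at (5, 0).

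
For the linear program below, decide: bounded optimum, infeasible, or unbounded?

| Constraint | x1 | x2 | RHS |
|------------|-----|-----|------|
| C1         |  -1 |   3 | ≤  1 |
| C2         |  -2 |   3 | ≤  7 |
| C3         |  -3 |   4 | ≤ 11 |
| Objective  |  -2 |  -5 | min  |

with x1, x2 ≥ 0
Feasible point: (0, 0) satisfies every constraint, so the LP is feasible.
Direction d = (1, 0): for each constraint row a, a·d ≤ 0 —
  (-1)(1) + (3)(0) = -1 ≤ 0
  (-2)(1) + (3)(0) = -2 ≤ 0
  (-3)(1) + (4)(0) = -3 ≤ 0
and d ≥ 0, so (0, 0) + t·d stays feasible for every t ≥ 0. Along this ray z = -2x1 - 5x2 changes by -2 per unit t, so z → −∞.

The LP is unbounded; z can be made arbitrarily small.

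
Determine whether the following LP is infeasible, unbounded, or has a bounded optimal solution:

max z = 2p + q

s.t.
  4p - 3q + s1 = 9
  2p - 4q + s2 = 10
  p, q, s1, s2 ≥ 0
Feasible point: (0, 0) satisfies every constraint, so the LP is feasible.
Direction d = (0, 1): for each constraint row a, a·d ≤ 0 —
  (4)(0) + (-3)(1) = -3 ≤ 0
  (2)(0) + (-4)(1) = -4 ≤ 0
and d ≥ 0, so (0, 0) + t·d stays feasible for every t ≥ 0. Along this ray z = 2p + q changes by 1 per unit t, so z → +∞.

The LP is unbounded; z can be made arbitrarily large.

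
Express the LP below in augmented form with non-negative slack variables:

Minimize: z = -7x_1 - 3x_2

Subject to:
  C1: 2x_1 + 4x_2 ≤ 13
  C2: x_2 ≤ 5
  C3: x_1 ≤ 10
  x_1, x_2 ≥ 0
min z = -7x_1 - 3x_2

s.t.
  2x_1 + 4x_2 + s1 = 13
  x_2 + s2 = 5
  x_1 + s3 = 10
  x_1, x_2, s1, s2, s3 ≥ 0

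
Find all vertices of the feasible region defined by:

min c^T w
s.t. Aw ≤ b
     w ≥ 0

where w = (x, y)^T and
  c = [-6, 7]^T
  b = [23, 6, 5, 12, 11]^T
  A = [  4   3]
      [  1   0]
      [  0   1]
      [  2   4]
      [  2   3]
Each vertex is the intersection of two constraint boundaries that also satisfies all remaining constraints:
  x = 0 and y = 0 → (0, 0)
  2x + 3y = 11 and y = 0 → (5.5, 0)
  2x + 4y = 12 and 2x + 3y = 11 → (4, 1)
  2x + 4y = 12 and x = 0 → (0, 3)

Vertices: (0, 0), (5.5, 0), (4, 1), (0, 3)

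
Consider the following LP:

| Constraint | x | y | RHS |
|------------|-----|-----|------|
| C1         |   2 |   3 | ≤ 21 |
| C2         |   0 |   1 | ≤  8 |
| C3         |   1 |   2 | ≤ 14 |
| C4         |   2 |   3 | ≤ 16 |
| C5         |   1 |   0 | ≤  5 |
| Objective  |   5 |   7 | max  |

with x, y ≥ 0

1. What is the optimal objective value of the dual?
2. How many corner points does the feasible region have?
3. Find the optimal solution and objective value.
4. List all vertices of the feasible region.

1. 39 (by strong duality, equal to the primal optimum)
2. 4
3. x = 5, y = 2, z = 39
4. (0, 0), (5, 0), (5, 2), (0, 5.333)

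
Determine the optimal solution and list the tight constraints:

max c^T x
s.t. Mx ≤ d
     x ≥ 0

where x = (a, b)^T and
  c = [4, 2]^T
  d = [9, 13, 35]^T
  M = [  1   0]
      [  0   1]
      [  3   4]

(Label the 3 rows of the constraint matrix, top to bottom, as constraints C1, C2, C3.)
Optimal: a = 9, b = 2
Binding: C1, C3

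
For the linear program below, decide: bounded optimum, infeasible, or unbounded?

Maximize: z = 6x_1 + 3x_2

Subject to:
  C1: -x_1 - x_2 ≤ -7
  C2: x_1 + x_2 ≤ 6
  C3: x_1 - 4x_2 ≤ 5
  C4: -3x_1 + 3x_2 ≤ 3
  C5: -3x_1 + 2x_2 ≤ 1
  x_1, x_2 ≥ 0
C2 requires x_1 + x_2 ≤ 6, while C1 (-x_1 - x_2 ≤ -7) is equivalent to x_1 + x_2 ≥ 7. Together they would need 7 ≤ x_1 + x_2 ≤ 6, which is impossible since 7 > 6. No point satisfies all constraints.

The feasible region is empty; the LP is infeasible.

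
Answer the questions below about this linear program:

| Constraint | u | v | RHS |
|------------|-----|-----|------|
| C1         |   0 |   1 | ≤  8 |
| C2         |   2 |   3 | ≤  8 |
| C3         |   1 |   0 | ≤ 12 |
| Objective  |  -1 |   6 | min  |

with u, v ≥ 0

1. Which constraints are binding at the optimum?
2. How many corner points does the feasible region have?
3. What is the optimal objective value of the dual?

1. C2, v ≥ 0
2. 3
3. -4 (by strong duality, equal to the primal optimum)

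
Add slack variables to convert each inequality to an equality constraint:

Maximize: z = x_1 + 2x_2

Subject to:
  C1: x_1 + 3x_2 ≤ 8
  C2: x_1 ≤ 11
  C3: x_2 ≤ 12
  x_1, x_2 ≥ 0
max z = x_1 + 2x_2

s.t.
  x_1 + 3x_2 + s1 = 8
  x_1 + s2 = 11
  x_2 + s3 = 12
  x_1, x_2, s1, s2, s3 ≥ 0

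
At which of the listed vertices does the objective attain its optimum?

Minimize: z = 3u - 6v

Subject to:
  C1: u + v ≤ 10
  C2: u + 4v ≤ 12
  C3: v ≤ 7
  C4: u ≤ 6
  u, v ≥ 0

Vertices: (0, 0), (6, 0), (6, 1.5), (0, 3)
(0, 3) with z = -18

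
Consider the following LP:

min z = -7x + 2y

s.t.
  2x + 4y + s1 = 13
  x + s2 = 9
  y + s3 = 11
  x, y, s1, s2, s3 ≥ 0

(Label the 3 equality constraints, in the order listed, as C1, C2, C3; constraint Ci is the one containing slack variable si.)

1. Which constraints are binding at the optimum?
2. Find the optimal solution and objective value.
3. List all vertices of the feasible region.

1. C1, y ≥ 0
2. x = 6.5, y = 0, z = -45.5
3. (0, 0), (6.5, 0), (0, 3.25)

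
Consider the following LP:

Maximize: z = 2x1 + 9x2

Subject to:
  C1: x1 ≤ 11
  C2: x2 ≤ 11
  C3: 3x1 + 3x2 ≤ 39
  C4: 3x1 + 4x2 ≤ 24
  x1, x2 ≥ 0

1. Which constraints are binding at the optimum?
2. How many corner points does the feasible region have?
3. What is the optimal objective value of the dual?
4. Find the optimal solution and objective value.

1. C4, x1 ≥ 0
2. 3
3. 54 (by strong duality, equal to the primal optimum)
4. x1 = 0, x2 = 6, z = 54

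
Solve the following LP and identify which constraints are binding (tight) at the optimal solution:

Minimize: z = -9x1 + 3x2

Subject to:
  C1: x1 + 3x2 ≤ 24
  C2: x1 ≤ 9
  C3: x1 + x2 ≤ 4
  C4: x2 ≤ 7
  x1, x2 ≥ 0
Optimal: x1 = 4, x2 = 0
Binding: C3, x2 ≥ 0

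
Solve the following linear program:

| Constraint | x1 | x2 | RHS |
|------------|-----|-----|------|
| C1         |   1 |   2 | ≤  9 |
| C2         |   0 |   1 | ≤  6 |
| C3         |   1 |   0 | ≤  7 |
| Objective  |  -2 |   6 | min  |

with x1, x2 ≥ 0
x1 = 7, x2 = 0, z = -14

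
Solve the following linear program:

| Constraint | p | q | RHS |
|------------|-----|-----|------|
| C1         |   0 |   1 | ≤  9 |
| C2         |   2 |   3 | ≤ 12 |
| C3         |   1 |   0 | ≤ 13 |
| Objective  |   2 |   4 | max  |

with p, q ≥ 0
Each vertex is the intersection of two constraint boundaries that also satisfies all remaining constraints:
  p = 0 and q = 0 → (0, 0)
  2p + 3q = 12 and q = 0 → (6, 0)
  2p + 3q = 12 and p = 0 → (0, 4)

Evaluating z = 2p + 4q at each vertex:
  (0, 0): z = 0
  (6, 0): z = 12
  (0, 4): z = 16

The maximum is at (0, 4) with z = 16.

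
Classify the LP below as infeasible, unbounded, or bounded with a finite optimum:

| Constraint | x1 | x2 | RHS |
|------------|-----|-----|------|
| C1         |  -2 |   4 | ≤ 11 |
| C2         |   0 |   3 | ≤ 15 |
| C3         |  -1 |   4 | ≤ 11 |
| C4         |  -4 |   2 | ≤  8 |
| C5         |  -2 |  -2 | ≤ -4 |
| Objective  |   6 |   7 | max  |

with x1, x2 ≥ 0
Feasible point: (0, 2) satisfies every constraint, so the LP is feasible.
Direction d = (1, 0): for each constraint row a, a·d ≤ 0 —
  (-2)(1) + (4)(0) = -2 ≤ 0
  (0)(1) + (3)(0) = 0 ≤ 0
  (-1)(1) + (4)(0) = -1 ≤ 0
  (-4)(1) + (2)(0) = -4 ≤ 0
  (-2)(1) + (-2)(0) = -2 ≤ 0
and d ≥ 0, so (0, 2) + t·d stays feasible for every t ≥ 0. Along this ray z = 6x1 + 7x2 changes by 6 per unit t, so z → +∞.

Unbounded: there is a feasible ray along which z → +∞.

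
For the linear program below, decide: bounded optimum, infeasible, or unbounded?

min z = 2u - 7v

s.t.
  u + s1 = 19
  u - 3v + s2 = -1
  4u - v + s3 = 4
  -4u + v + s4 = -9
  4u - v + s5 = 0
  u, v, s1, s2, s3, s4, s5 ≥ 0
The row 4u - v + s3 = 4 with s3 ≥ 0 requires 4u - v ≤ 4, while the row -4u + v + s4 = -9 with s4 ≥ 0 is equivalent to 4u - v ≥ 9. Together they would need 9 ≤ 4u - v ≤ 4, which is impossible since 9 > 4. No point satisfies all constraints.

Infeasible — the constraint set is empty.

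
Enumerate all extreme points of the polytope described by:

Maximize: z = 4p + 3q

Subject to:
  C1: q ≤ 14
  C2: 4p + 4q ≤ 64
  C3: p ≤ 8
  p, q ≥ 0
Each vertex is the intersection of two constraint boundaries that also satisfies all remaining constraints:
  p = 0 and q = 0 → (0, 0)
  p = 8 and q = 0 → (8, 0)
  4p + 4q = 64 and p = 8 → (8, 8)
  q = 14 and 4p + 4q = 64 → (2, 14)
  q = 14 and p = 0 → (0, 14)

Vertices: (0, 0), (8, 0), (8, 8), (2, 14), (0, 14)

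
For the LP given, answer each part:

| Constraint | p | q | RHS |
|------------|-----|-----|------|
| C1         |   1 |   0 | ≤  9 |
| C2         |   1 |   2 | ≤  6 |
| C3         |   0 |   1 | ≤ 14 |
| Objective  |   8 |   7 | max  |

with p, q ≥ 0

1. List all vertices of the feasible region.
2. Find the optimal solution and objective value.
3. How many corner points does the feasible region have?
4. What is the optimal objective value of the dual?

1. (0, 0), (6, 0), (0, 3)
2. p = 6, q = 0, z = 48
3. 3
4. 48 (by strong duality, equal to the primal optimum)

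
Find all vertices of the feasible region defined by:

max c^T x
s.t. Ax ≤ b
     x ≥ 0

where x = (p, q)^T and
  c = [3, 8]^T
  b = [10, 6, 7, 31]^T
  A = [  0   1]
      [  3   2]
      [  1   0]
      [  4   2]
Each vertex is the intersection of two constraint boundaries that also satisfies all remaining constraints:
  p = 0 and q = 0 → (0, 0)
  3p + 2q = 6 and q = 0 → (2, 0)
  3p + 2q = 6 and p = 0 → (0, 3)

Vertices: (0, 0), (2, 0), (0, 3)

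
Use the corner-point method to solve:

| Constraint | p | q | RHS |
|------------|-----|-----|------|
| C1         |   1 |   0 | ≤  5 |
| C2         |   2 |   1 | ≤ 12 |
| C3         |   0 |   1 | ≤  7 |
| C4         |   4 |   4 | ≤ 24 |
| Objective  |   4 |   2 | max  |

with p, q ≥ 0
Each vertex is the intersection of two constraint boundaries that also satisfies all remaining constraints:
  p = 0 and q = 0 → (0, 0)
  p = 5 and q = 0 → (5, 0)
  p = 5 and 4p + 4q = 24 → (5, 1)
  4p + 4q = 24 and p = 0 → (0, 6)

Evaluating z = 4p + 2q at each vertex:
  (0, 0): z = 0
  (5, 0): z = 20
  (5, 1): z = 22
  (0, 6): z = 12

The maximum is at (5, 1) with z = 22.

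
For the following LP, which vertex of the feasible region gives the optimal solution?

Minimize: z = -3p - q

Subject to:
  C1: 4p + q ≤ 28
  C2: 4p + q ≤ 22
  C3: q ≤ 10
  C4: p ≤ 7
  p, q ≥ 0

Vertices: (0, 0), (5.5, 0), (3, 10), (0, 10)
(3, 10) with z = -19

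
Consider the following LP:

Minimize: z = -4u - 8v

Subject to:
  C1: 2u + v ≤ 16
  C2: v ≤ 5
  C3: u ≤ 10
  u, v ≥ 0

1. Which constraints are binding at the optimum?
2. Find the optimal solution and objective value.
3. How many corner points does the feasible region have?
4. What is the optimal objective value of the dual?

1. C1, C2
2. u = 5.5, v = 5, z = -62
3. 4
4. -62 (by strong duality, equal to the primal optimum)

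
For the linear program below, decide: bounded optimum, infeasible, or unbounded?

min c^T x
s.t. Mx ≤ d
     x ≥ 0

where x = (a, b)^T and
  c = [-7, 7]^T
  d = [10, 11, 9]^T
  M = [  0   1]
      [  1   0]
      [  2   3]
The point (4.5, 0) satisfies every constraint, so the LP is feasible; the constraints give a ≤ 11 and b ≤ 10, which with a, b ≥ 0 keep the feasible region inside a bounded box. A feasible, bounded LP attains a finite optimum at a vertex.

Feasible with finite optimum z* = -31.5 at (4.5, 0).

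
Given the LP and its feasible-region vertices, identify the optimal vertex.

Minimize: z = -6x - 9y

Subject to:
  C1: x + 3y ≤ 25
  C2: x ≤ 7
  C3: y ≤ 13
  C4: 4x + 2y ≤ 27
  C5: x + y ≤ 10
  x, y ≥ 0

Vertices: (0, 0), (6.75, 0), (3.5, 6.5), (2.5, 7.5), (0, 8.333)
(2.5, 7.5) with z = -82.5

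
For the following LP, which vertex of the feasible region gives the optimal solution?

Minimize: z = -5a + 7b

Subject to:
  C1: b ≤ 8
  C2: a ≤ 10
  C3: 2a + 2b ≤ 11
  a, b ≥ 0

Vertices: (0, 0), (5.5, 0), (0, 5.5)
Evaluating z = -5a + 7b at each vertex:
  (0, 0): z = 0
  (5.5, 0): z = -27.5
  (0, 5.5): z = 38.5

The smallest value is z = -27.5, attained at (5.5, 0).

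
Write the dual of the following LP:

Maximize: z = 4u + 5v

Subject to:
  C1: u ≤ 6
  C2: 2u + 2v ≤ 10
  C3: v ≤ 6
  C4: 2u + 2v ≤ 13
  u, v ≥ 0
Minimize: z = 6y1 + 10y2 + 6y3 + 13y4

Subject to:
  C1: -y1 - 2y2 - 2y4 ≤ -4
  C2: -2y2 - y3 - 2y4 ≤ -5
  y1, y2, y3, y4 ≥ 0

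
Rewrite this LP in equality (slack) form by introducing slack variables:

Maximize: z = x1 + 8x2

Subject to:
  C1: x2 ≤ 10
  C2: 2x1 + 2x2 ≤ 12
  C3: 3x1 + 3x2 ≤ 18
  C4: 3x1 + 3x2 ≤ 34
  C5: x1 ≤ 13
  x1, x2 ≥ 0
max z = x1 + 8x2

s.t.
  x2 + s1 = 10
  2x1 + 2x2 + s2 = 12
  3x1 + 3x2 + s3 = 18
  3x1 + 3x2 + s4 = 34
  x1 + s5 = 13
  x1, x2, s1, s2, s3, s4, s5 ≥ 0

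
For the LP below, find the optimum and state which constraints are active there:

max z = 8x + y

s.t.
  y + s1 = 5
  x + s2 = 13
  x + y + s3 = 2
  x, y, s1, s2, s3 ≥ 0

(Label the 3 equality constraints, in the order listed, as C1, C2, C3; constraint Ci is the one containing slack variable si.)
Optimal: x = 2, y = 0
Binding: C3, y ≥ 0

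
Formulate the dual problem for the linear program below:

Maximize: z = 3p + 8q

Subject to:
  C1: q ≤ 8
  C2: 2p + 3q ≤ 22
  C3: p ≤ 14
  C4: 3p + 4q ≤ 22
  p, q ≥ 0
Minimize: z = 8y1 + 22y2 + 14y3 + 22y4

Subject to:
  C1: -2y2 - y3 - 3y4 ≤ -3
  C2: -y1 - 3y2 - 4y4 ≤ -8
  y1, y2, y3, y4 ≥ 0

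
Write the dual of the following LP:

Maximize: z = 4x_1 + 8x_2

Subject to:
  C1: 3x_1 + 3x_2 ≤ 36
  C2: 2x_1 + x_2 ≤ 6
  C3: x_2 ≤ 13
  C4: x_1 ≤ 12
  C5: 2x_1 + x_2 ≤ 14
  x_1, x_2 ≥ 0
Minimize: z = 36y1 + 6y2 + 13y3 + 12y4 + 14y5

Subject to:
  C1: -3y1 - 2y2 - y4 - 2y5 ≤ -4
  C2: -3y1 - y2 - y3 - y5 ≤ -8
  y1, y2, y3, y4, y5 ≥ 0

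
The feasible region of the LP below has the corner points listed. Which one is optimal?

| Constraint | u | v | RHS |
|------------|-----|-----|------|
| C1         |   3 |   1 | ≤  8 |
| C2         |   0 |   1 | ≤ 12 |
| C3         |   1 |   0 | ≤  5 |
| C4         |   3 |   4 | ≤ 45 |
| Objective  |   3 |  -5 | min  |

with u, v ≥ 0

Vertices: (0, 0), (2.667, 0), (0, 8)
Evaluating z = 3u - 5v at each vertex:
  (0, 0): z = 0
  (2.667, 0): z = 8
  (0, 8): z = -40

The smallest value is z = -40, attained at (0, 8).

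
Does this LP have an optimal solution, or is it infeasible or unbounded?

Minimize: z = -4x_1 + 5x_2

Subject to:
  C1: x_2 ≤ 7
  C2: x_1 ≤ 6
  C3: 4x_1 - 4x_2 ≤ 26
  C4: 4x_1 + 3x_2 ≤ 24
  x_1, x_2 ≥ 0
The point (6, 0) satisfies every constraint, so the LP is feasible; the constraints give x_1 ≤ 6 and x_2 ≤ 7, which with x_1, x_2 ≥ 0 keep the feasible region inside a bounded box. A feasible, bounded LP attains a finite optimum at a vertex.

Evaluating z = -4x_1 + 5x_2 at each vertex:
  (0, 0): z = 0
  (6, 0): z = -24
  (0.75, 7): z = 32
  (0, 7): z = 35

The LP has an optimal solution: (6, 0) with z = -24.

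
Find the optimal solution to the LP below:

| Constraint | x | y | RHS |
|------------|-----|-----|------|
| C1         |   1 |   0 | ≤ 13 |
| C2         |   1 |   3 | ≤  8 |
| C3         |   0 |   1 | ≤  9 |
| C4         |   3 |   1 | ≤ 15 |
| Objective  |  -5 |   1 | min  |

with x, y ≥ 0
x = 5, y = 0, z = -25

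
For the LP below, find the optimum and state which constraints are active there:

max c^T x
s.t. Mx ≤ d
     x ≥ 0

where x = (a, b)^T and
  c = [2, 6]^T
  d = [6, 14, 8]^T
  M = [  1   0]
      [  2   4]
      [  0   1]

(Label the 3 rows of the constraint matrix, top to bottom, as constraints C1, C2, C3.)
Optimal: a = 0, b = 3.5
Slack at optimum:
  C1: slack = 6
  C2: slack = 0 (binding)
  C3: slack = 4.5
  a ≥ 0: a = 0 (binding)
  b ≥ 0: b = 3.5
Binding constraints: C2, a ≥ 0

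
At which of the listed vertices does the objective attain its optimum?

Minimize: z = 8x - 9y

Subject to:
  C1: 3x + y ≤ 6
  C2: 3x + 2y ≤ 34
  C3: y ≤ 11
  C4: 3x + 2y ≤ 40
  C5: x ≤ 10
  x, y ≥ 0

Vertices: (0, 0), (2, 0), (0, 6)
Evaluating z = 8x - 9y at each vertex:
  (0, 0): z = 0
  (2, 0): z = 16
  (0, 6): z = -54

The smallest value is z = -54, attained at (0, 6).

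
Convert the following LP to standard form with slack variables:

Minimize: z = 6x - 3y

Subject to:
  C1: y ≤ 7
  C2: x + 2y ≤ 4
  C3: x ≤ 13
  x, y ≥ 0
min z = 6x - 3y

s.t.
  y + s1 = 7
  x + 2y + s2 = 4
  x + s3 = 13
  x, y, s1, s2, s3 ≥ 0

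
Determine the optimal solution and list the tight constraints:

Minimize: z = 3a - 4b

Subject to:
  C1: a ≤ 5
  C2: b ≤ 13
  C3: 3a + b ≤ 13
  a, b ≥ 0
Optimal: a = 0, b = 13
Slack at optimum:
  C1: slack = 5
  C2: slack = 0 (binding)
  C3: slack = 0 (binding)
  a ≥ 0: a = 0 (binding)
  b ≥ 0: b = 13
Binding constraints: C2, C3, a ≥ 0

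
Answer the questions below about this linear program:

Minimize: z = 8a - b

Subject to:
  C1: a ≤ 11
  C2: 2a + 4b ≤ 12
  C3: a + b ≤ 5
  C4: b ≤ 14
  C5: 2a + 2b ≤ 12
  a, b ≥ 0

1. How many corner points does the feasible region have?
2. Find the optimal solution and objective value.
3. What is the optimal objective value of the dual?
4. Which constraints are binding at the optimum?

1. 4
2. a = 0, b = 3, z = -3
3. -3 (by strong duality, equal to the primal optimum)
4. C2, a ≥ 0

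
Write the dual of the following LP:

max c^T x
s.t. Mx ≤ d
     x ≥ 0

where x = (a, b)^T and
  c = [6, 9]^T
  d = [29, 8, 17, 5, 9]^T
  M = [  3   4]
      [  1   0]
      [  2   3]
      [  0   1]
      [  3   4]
Minimize: z = 29y1 + 8y2 + 17y3 + 5y4 + 9y5

Subject to:
  C1: -3y1 - y2 - 2y3 - 3y5 ≤ -6
  C2: -4y1 - 3y3 - y4 - 4y5 ≤ -9
  y1, y2, y3, y4, y5 ≥ 0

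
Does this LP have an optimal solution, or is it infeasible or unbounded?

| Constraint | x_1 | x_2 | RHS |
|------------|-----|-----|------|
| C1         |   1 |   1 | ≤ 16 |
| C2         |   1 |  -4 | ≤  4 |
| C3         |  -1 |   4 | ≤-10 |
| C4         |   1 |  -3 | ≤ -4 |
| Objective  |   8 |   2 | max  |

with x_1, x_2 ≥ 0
C2 requires x_1 - 4x_2 ≤ 4, while C3 (-x_1 + 4x_2 ≤ -10) is equivalent to x_1 - 4x_2 ≥ 10. Together they would need 10 ≤ x_1 - 4x_2 ≤ 4, which is impossible since 10 > 4. No point satisfies all constraints.

Infeasible — the constraint set is empty.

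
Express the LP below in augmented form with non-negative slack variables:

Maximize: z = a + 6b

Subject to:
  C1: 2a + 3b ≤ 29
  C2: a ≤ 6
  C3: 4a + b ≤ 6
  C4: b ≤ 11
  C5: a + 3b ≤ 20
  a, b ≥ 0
max z = a + 6b

s.t.
  2a + 3b + s1 = 29
  a + s2 = 6
  4a + b + s3 = 6
  b + s4 = 11
  a + 3b + s5 = 20
  a, b, s1, s2, s3, s4, s5 ≥ 0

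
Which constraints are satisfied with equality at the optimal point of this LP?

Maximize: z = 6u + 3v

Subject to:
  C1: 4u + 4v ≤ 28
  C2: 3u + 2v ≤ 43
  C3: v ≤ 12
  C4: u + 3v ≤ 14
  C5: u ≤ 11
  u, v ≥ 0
Optimal: u = 7, v = 0
Binding: C1, v ≥ 0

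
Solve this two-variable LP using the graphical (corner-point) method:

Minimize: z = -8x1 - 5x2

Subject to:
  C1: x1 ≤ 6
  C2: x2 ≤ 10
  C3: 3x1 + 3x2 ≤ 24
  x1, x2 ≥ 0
Each vertex is the intersection of two constraint boundaries that also satisfies all remaining constraints:
  x1 = 0 and x2 = 0 → (0, 0)
  x1 = 6 and x2 = 0 → (6, 0)
  x1 = 6 and 3x1 + 3x2 = 24 → (6, 2)
  3x1 + 3x2 = 24 and x1 = 0 → (0, 8)

Evaluating z = -8x1 - 5x2 at each vertex:
  (0, 0): z = 0
  (6, 0): z = -48
  (6, 2): z = -58
  (0, 8): z = -40

The minimum is at (6, 2) with z = -58.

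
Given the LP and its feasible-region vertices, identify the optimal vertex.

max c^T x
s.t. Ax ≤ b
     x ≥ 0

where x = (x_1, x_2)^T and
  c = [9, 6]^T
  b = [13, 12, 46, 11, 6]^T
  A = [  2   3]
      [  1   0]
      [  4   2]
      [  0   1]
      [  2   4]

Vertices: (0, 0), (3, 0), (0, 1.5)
(3, 0) with z = 27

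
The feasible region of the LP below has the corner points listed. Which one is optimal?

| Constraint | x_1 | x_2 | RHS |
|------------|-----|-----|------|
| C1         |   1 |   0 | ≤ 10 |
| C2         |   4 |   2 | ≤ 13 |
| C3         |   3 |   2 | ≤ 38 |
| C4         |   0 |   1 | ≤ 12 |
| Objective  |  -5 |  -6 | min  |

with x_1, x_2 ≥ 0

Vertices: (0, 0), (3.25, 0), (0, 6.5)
(0, 6.5) with z = -39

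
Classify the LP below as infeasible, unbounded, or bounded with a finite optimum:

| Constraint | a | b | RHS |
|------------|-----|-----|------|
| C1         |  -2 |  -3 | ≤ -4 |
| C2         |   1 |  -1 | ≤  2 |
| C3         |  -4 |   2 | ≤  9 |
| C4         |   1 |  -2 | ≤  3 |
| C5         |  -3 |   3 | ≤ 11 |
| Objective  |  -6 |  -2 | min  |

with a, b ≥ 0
Feasible point: (0, 2) satisfies every constraint, so the LP is feasible.
Direction d = (1, 1): for each constraint row a, a·d ≤ 0 —
  (-2)(1) + (-3)(1) = -5 ≤ 0
  (1)(1) + (-1)(1) = 0 ≤ 0
  (-4)(1) + (2)(1) = -2 ≤ 0
  (1)(1) + (-2)(1) = -1 ≤ 0
  (-3)(1) + (3)(1) = 0 ≤ 0
and d ≥ 0, so (0, 2) + t·d stays feasible for every t ≥ 0. Along this ray z = -6a - 2b changes by -8 per unit t, so z → −∞.

Unbounded — the objective can decrease without bound over the feasible region.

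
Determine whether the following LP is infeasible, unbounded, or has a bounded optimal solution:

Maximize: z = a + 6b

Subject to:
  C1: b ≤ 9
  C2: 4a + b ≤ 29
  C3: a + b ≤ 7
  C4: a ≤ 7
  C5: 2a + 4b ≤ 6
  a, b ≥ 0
The point (0, 1.5) satisfies every constraint, so the LP is feasible; the constraints give a ≤ 7 and b ≤ 9, which with a, b ≥ 0 keep the feasible region inside a bounded box. A feasible, bounded LP attains a finite optimum at a vertex.

Evaluating z = a + 6b at each vertex:
  (0, 0): z = 0
  (3, 0): z = 3
  (0, 1.5): z = 9

Bounded optimum: z* = 9 at (0, 1.5).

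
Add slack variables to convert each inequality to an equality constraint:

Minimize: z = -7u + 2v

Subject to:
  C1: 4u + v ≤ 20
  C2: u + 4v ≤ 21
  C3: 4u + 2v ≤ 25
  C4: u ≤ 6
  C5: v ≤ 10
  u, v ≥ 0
min z = -7u + 2v

s.t.
  4u + v + s1 = 20
  u + 4v + s2 = 21
  4u + 2v + s3 = 25
  u + s4 = 6
  v + s5 = 10
  u, v, s1, s2, s3, s4, s5 ≥ 0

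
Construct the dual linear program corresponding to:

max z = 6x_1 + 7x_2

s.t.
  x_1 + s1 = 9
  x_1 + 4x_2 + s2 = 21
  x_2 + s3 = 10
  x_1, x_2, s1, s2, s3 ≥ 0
Minimize: z = 9y1 + 21y2 + 10y3

Subject to:
  C1: -y1 - y2 ≤ -6
  C2: -4y2 - y3 ≤ -7
  y1, y2, y3 ≥ 0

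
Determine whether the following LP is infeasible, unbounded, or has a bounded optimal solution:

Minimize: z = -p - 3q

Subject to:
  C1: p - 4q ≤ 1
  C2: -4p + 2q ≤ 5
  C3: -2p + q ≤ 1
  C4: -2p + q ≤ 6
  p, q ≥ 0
Feasible point: (0, 0) satisfies every constraint, so the LP is feasible.
Direction d = (1, 1): for each constraint row a, a·d ≤ 0 —
  (1)(1) + (-4)(1) = -3 ≤ 0
  (-4)(1) + (2)(1) = -2 ≤ 0
  (-2)(1) + (1)(1) = -1 ≤ 0
  (-2)(1) + (1)(1) = -1 ≤ 0
and d ≥ 0, so (0, 0) + t·d stays feasible for every t ≥ 0. Along this ray z = -p - 3q changes by -4 per unit t, so z → −∞.

Unbounded — the objective can decrease without bound over the feasible region.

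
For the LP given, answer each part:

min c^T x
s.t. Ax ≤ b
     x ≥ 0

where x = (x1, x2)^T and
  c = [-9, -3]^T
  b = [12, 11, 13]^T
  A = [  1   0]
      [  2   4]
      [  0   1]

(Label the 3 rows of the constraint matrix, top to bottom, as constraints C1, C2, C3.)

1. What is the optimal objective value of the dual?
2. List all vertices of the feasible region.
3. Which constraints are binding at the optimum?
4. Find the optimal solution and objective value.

1. -49.5 (by strong duality, equal to the primal optimum)
2. (0, 0), (5.5, 0), (0, 2.75)
3. C2, x2 ≥ 0
4. x1 = 5.5, x2 = 0, z = -49.5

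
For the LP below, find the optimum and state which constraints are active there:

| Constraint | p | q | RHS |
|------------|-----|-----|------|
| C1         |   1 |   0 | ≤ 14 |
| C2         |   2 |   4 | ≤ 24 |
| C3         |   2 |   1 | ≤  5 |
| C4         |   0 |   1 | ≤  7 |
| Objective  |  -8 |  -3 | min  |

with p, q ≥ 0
Optimal: p = 2.5, q = 0
Binding: C3, q ≥ 0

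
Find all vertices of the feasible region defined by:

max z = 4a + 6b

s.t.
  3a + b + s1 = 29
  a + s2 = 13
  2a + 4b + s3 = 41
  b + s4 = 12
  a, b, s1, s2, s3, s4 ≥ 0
Each vertex is the intersection of two constraint boundaries that also satisfies all remaining constraints:
  a = 0 and b = 0 → (0, 0)
  3a + b = 29 and b = 0 → (9.667, 0)
  3a + b = 29 and 2a + 4b = 41 → (7.5, 6.5)
  2a + 4b = 41 and a = 0 → (0, 10.25)

Vertices: (0, 0), (9.667, 0), (7.5, 6.5), (0, 10.25)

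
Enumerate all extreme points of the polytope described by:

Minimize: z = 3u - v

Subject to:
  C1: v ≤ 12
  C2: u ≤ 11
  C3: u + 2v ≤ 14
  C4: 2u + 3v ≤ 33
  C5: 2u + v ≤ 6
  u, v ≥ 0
Each vertex is the intersection of two constraint boundaries that also satisfies all remaining constraints:
  u = 0 and v = 0 → (0, 0)
  2u + v = 6 and v = 0 → (3, 0)
  2u + v = 6 and u = 0 → (0, 6)

Vertices: (0, 0), (3, 0), (0, 6)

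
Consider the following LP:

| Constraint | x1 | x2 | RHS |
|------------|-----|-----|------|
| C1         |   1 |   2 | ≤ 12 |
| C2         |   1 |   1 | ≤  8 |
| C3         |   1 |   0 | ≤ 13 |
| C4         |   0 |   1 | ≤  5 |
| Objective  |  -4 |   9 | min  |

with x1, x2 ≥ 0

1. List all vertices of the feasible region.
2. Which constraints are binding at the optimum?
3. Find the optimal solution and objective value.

1. (0, 0), (8, 0), (4, 4), (2, 5), (0, 5)
2. C2, x2 ≥ 0
3. x1 = 8, x2 = 0, z = -32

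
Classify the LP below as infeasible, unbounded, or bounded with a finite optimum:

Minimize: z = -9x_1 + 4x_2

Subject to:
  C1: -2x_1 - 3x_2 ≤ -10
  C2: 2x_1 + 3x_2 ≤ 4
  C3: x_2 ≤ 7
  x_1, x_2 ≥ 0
C2 requires 2x_1 + 3x_2 ≤ 4, while C1 (-2x_1 - 3x_2 ≤ -10) is equivalent to 2x_1 + 3x_2 ≥ 10. Together they would need 10 ≤ 2x_1 + 3x_2 ≤ 4, which is impossible since 10 > 4. No point satisfies all constraints.

Infeasible: no point satisfies all constraints simultaneously.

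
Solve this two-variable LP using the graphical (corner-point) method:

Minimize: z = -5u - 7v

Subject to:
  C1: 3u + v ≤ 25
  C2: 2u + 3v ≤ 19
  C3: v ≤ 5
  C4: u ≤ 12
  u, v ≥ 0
Each vertex is the intersection of two constraint boundaries that also satisfies all remaining constraints:
  u = 0 and v = 0 → (0, 0)
  3u + v = 25 and v = 0 → (8.333, 0)
  3u + v = 25 and 2u + 3v = 19 → (8, 1)
  2u + 3v = 19 and v = 5 → (2, 5)
  v = 5 and u = 0 → (0, 5)

Evaluating z = -5u - 7v at each vertex:
  (0, 0): z = 0
  (8.333, 0): z = -41.67
  (8, 1): z = -47
  (2, 5): z = -45
  (0, 5): z = -35

The minimum is at (8, 1) with z = -47.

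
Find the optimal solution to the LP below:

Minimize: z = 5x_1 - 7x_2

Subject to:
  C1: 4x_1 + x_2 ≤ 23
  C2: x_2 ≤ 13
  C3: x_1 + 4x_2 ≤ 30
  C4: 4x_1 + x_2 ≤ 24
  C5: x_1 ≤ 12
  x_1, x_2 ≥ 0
x_1 = 0, x_2 = 7.5, z = -52.5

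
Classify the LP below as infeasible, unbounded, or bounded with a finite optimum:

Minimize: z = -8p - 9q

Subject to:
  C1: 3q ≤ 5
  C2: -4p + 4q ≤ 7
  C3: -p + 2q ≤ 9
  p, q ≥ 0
Feasible point: (0, 0) satisfies every constraint, so the LP is feasible.
Direction d = (1, 0): for each constraint row a, a·d ≤ 0 —
  (0)(1) + (3)(0) = 0 ≤ 0
  (-4)(1) + (4)(0) = -4 ≤ 0
  (-1)(1) + (2)(0) = -1 ≤ 0
and d ≥ 0, so (0, 0) + t·d stays feasible for every t ≥ 0. Along this ray z = -8p - 9q changes by -8 per unit t, so z → −∞.

The LP is unbounded; z can be made arbitrarily small.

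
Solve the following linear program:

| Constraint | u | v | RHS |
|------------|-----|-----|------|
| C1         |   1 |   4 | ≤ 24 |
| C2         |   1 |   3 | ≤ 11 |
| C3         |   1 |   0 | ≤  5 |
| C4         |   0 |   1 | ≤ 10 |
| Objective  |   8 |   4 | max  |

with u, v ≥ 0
u = 5, v = 2, z = 48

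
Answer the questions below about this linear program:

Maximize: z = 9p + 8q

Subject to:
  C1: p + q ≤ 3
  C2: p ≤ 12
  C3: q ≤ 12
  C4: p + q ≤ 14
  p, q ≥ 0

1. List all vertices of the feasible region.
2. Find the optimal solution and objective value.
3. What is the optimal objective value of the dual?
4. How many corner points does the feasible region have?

1. (0, 0), (3, 0), (0, 3)
2. p = 3, q = 0, z = 27
3. 27 (by strong duality, equal to the primal optimum)
4. 3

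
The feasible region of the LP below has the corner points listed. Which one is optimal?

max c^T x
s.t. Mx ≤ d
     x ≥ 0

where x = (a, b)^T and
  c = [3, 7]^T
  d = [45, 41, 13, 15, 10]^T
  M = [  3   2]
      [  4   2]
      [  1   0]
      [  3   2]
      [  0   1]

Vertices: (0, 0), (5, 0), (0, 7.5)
Evaluating z = 3a + 7b at each vertex:
  (0, 0): z = 0
  (5, 0): z = 15
  (0, 7.5): z = 52.5

The largest value is z = 52.5, attained at (0, 7.5).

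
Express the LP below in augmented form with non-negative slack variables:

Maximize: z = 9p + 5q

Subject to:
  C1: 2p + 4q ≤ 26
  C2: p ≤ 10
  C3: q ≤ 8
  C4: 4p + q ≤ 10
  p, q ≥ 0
max z = 9p + 5q

s.t.
  2p + 4q + s1 = 26
  p + s2 = 10
  q + s3 = 8
  4p + q + s4 = 10
  p, q, s1, s2, s3, s4 ≥ 0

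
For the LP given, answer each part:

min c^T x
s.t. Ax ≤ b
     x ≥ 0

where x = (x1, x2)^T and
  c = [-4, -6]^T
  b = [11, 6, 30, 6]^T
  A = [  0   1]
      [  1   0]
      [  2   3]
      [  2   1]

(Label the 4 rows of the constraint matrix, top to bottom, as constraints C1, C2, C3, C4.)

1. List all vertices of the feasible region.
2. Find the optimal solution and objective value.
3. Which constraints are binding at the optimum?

1. (0, 0), (3, 0), (0, 6)
2. x1 = 0, x2 = 6, z = -36
3. C4, x1 ≥ 0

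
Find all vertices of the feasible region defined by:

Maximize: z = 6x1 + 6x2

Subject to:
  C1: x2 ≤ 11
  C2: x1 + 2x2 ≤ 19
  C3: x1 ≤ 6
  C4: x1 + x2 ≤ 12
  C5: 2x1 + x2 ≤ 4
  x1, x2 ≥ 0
Each vertex is the intersection of two constraint boundaries that also satisfies all remaining constraints:
  x1 = 0 and x2 = 0 → (0, 0)
  2x1 + x2 = 4 and x2 = 0 → (2, 0)
  2x1 + x2 = 4 and x1 = 0 → (0, 4)

Vertices: (0, 0), (2, 0), (0, 4)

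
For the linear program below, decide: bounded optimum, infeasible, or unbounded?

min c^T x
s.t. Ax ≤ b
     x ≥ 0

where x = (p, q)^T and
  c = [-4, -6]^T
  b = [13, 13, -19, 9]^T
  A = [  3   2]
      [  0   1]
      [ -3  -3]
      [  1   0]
The point (0, 6.5) satisfies every constraint, so the LP is feasible; the constraints give p ≤ 9 and q ≤ 13, which with p, q ≥ 0 keep the feasible region inside a bounded box. A feasible, bounded LP attains a finite optimum at a vertex.

Bounded optimum: z* = -39 at (0, 6.5).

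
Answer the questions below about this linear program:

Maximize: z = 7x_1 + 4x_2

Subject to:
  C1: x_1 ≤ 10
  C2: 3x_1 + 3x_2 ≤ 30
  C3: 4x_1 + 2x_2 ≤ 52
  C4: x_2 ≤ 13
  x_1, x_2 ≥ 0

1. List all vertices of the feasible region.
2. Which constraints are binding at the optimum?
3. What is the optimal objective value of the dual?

1. (0, 0), (10, 0), (0, 10)
2. C1, C2, x_2 ≥ 0
3. 70 (by strong duality, equal to the primal optimum)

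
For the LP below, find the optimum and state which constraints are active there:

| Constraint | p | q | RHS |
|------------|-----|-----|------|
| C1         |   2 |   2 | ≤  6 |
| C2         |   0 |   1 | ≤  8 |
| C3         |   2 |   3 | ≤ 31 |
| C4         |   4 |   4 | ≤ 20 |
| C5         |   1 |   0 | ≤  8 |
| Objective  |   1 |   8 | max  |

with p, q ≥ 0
Optimal: p = 0, q = 3
Slack at optimum:
  C1: slack = 0 (binding)
  C2: slack = 5
  C3: slack = 22
  C4: slack = 8
  C5: slack = 8
  p ≥ 0: p = 0 (binding)
  q ≥ 0: q = 3
Binding constraints: C1, p ≥ 0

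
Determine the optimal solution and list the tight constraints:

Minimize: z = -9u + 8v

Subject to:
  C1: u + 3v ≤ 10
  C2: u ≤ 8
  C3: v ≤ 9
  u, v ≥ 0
Optimal: u = 8, v = 0
Slack at optimum:
  C1: slack = 2
  C2: slack = 0 (binding)
  C3: slack = 9
  u ≥ 0: u = 8
  v ≥ 0: v = 0 (binding)
Binding constraints: C2, v ≥ 0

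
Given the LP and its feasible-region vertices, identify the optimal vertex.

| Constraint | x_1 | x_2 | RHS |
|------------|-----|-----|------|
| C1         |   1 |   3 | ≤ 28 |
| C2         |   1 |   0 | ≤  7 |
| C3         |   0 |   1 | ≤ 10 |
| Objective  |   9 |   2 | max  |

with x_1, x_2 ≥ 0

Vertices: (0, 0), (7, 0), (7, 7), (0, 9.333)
Evaluating z = 9x_1 + 2x_2 at each vertex:
  (0, 0): z = 0
  (7, 0): z = 63
  (7, 7): z = 77
  (0, 9.333): z = 18.67

The largest value is z = 77, attained at (7, 7).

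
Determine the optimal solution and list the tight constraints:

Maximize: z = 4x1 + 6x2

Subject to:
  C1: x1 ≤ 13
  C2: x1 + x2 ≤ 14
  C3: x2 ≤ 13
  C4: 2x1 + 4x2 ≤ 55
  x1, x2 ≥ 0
Optimal: x1 = 1, x2 = 13
Binding: C2, C3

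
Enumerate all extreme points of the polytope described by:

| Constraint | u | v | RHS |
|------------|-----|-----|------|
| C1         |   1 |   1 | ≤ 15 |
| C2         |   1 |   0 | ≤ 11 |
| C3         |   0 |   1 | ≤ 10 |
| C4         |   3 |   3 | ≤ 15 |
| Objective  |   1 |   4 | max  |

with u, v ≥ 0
Each vertex is the intersection of two constraint boundaries that also satisfies all remaining constraints:
  u = 0 and v = 0 → (0, 0)
  3u + 3v = 15 and v = 0 → (5, 0)
  3u + 3v = 15 and u = 0 → (0, 5)

Vertices: (0, 0), (5, 0), (0, 5)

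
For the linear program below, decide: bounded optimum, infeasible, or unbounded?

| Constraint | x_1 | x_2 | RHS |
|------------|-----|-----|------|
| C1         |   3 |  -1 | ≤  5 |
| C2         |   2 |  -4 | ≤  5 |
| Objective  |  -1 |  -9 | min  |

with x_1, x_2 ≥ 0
Feasible point: (0, 0) satisfies every constraint, so the LP is feasible.
Direction d = (0, 1): for each constraint row a, a·d ≤ 0 —
  (3)(0) + (-1)(1) = -1 ≤ 0
  (2)(0) + (-4)(1) = -4 ≤ 0
and d ≥ 0, so (0, 0) + t·d stays feasible for every t ≥ 0. Along this ray z = -x_1 - 9x_2 changes by -9 per unit t, so z → −∞.

Unbounded — the objective can decrease without bound over the feasible region.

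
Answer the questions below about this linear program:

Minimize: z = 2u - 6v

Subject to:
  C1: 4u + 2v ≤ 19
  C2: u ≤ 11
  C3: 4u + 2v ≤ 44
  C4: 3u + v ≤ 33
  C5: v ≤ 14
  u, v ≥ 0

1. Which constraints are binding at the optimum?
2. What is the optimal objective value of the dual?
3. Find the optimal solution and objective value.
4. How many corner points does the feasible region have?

1. C1, u ≥ 0
2. -57 (by strong duality, equal to the primal optimum)
3. u = 0, v = 9.5, z = -57
4. 3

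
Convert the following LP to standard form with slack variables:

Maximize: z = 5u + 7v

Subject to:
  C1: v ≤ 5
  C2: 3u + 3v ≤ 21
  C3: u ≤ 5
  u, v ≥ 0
max z = 5u + 7v

s.t.
  v + s1 = 5
  3u + 3v + s2 = 21
  u + s3 = 5
  u, v, s1, s2, s3 ≥ 0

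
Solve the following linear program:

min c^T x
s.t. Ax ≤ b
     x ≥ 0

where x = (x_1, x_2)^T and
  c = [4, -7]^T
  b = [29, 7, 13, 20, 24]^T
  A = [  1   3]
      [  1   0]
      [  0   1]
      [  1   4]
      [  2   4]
Each vertex is the intersection of two constraint boundaries that also satisfies all remaining constraints:
  x_1 = 0 and x_2 = 0 → (0, 0)
  x_1 = 7 and x_2 = 0 → (7, 0)
  x_1 = 7 and 2x_1 + 4x_2 = 24 → (7, 2.5)
  x_1 + 4x_2 = 20 and 2x_1 + 4x_2 = 24 → (4, 4)
  x_1 + 4x_2 = 20 and x_1 = 0 → (0, 5)

Evaluating z = 4x_1 - 7x_2 at each vertex:
  (0, 0): z = 0
  (7, 0): z = 28
  (7, 2.5): z = 10.5
  (4, 4): z = -12
  (0, 5): z = -35

The minimum is at (0, 5) with z = -35.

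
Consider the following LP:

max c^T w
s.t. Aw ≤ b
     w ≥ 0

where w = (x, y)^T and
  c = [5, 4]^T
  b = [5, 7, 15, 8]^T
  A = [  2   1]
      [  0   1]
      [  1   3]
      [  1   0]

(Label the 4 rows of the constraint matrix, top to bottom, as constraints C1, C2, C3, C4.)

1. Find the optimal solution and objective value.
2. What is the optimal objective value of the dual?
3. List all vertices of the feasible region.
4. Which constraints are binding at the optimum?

1. x = 0, y = 5, z = 20
2. 20 (by strong duality, equal to the primal optimum)
3. (0, 0), (2.5, 0), (0, 5)
4. C1, C3, x ≥ 0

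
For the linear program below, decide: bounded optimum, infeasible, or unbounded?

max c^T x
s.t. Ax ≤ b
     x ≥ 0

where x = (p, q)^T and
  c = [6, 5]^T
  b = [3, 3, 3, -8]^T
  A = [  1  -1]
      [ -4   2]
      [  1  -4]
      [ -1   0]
Feasible point: (8, 5) satisfies every constraint, so the LP is feasible.
Direction d = (1, 1): for each constraint row a, a·d ≤ 0 —
  (1)(1) + (-1)(1) = 0 ≤ 0
  (-4)(1) + (2)(1) = -2 ≤ 0
  (1)(1) + (-4)(1) = -3 ≤ 0
  (-1)(1) + (0)(1) = -1 ≤ 0
and d ≥ 0, so (8, 5) + t·d stays feasible for every t ≥ 0. Along this ray z = 6p + 5q changes by 11 per unit t, so z → +∞.

Unbounded — the objective can increase without bound over the feasible region.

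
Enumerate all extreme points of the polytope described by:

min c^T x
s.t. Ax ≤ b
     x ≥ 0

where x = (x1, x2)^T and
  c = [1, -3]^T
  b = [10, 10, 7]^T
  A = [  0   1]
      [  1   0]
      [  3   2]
Each vertex is the intersection of two constraint boundaries that also satisfies all remaining constraints:
  x1 = 0 and x2 = 0 → (0, 0)
  3x1 + 2x2 = 7 and x2 = 0 → (2.333, 0)
  3x1 + 2x2 = 7 and x1 = 0 → (0, 3.5)

Vertices: (0, 0), (2.333, 0), (0, 3.5)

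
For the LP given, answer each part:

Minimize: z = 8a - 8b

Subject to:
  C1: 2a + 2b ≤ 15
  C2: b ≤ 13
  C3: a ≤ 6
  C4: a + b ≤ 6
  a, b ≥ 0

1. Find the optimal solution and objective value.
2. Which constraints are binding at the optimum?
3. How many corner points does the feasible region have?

1. a = 0, b = 6, z = -48
2. C4, a ≥ 0
3. 3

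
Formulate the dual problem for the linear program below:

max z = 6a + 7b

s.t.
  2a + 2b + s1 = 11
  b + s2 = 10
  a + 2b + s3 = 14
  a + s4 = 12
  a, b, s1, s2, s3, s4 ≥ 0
Minimize: z = 11y1 + 10y2 + 14y3 + 12y4

Subject to:
  C1: -2y1 - y3 - y4 ≤ -6
  C2: -2y1 - y2 - 2y3 ≤ -7
  y1, y2, y3, y4 ≥ 0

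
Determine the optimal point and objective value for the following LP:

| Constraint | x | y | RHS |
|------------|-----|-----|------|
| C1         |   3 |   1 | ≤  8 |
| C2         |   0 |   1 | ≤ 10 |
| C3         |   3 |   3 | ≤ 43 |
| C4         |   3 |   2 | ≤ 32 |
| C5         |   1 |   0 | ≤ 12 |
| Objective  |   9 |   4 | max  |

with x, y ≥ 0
x = 0, y = 8, z = 32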